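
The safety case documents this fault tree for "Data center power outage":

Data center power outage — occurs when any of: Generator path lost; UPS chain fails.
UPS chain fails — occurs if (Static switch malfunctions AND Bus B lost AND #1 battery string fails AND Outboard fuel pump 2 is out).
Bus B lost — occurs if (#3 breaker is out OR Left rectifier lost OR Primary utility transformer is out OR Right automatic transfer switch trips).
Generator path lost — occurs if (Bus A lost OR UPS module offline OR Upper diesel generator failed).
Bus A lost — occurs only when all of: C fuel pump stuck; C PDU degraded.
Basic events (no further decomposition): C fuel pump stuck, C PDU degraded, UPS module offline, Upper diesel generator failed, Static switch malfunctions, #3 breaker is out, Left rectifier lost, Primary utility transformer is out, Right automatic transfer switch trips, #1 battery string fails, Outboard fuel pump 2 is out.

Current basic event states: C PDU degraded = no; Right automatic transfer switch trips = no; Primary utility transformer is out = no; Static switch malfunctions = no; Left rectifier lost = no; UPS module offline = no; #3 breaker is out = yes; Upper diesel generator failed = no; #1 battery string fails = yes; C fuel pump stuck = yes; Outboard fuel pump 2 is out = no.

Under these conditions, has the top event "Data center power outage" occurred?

No

Bus A lost [AND]: C fuel pump stuck=occurs, C PDU degraded=not → not all inputs occur → does not occur.
Generator path lost [OR]: Bus A lost=not, UPS module offline=not, Upper diesel generator failed=not → no input occurs → does not occur.
Bus B lost [OR]: #3 breaker is out=occurs, Left rectifier lost=not, Primary utility transformer is out=not, Right automatic transfer switch trips=not → at least one input occurs → occurs.
UPS chain fails [AND]: Static switch malfunctions=not, Bus B lost=occurs, #1 battery string fails=occurs, Outboard fuel pump 2 is out=not → not all inputs occur → does not occur.
Data center power outage [OR]: Generator path lost=not, UPS chain fails=not → no input occurs → does not occur.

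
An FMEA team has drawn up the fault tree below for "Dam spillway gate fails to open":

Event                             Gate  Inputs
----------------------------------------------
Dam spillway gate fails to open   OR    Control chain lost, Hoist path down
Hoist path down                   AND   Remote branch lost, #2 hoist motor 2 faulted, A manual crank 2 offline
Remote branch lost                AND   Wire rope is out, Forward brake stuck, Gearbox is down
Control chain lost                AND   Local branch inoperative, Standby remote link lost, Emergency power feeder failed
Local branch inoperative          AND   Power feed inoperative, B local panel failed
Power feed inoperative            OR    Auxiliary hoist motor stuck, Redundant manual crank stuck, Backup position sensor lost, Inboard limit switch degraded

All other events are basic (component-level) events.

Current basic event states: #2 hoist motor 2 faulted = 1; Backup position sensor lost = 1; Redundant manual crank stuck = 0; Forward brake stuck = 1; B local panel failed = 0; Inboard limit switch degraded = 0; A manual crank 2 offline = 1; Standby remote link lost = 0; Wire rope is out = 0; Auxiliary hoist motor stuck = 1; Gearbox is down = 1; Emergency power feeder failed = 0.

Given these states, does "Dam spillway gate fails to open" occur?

Power feed inoperative [OR]: Auxiliary hoist motor stuck=occurs, Redundant manual crank stuck=not, Backup position sensor lost=occurs, Inboard limit switch degraded=not → at least one input occurs → occurs.
Local branch inoperative [AND]: Power feed inoperative=occurs, B local panel failed=not → not all inputs occur → does not occur.
Control chain lost [AND]: Local branch inoperative=not, Standby remote link lost=not, Emergency power feeder failed=not → not all inputs occur → does not occur.
Remote branch lost [AND]: Wire rope is out=not, Forward brake stuck=occurs, Gearbox is down=occurs → not all inputs occur → does not occur.
Hoist path down [AND]: Remote branch lost=not, #2 hoist motor 2 faulted=occurs, A manual crank 2 offline=occurs → not all inputs occur → does not occur.
Dam spillway gate fails to open [OR]: Control chain lost=not, Hoist path down=not → no input occurs → does not occur.

No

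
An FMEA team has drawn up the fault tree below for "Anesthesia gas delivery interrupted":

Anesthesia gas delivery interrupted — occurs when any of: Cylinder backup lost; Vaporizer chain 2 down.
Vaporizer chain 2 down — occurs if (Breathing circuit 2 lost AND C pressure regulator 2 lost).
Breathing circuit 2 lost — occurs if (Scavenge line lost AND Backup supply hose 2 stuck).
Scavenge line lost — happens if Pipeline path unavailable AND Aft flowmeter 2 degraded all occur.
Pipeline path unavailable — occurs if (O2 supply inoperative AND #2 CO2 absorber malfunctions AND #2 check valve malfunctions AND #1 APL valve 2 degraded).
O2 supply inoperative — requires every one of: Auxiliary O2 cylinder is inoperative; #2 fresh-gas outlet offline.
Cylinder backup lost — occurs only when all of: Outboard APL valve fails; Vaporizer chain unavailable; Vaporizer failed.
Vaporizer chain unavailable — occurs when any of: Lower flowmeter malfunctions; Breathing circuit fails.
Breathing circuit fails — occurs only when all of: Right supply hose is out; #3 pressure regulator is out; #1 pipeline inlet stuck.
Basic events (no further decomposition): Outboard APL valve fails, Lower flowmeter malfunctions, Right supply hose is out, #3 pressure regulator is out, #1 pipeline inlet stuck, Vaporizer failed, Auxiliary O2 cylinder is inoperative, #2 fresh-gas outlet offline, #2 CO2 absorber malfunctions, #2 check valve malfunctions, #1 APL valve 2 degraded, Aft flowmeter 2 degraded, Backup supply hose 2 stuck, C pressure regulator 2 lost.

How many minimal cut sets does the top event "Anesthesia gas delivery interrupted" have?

3

Breathing circuit fails [AND]: one cut set from each child combined → 1 × 1 × 1 = 1 cut set(s).
Vaporizer chain unavailable [OR]: union of children's cut sets → 2 cut set(s).
Cylinder backup lost [AND]: one cut set from each child combined → 1 × 2 × 1 = 2 cut set(s).
O2 supply inoperative [AND]: one cut set from each child combined → 1 × 1 = 1 cut set(s).
Pipeline path unavailable [AND]: one cut set from each child combined → 1 × 1 × 1 × 1 = 1 cut set(s).
Scavenge line lost [AND]: one cut set from each child combined → 1 × 1 = 1 cut set(s).
Breathing circuit 2 lost [AND]: one cut set from each child combined → 1 × 1 = 1 cut set(s).
Vaporizer chain 2 down [AND]: one cut set from each child combined → 1 × 1 = 1 cut set(s).
Anesthesia gas delivery interrupted [OR]: union of children's cut sets → 3 cut set(s).
Minimal cut sets: {Lower flowmeter malfunctions, Outboard APL valve fails, Vaporizer failed}; {#1 pipeline inlet stuck, #3 pressure regulator is out, Outboard APL valve fails, Right supply hose is out, Vaporizer failed}; {#1 APL valve 2 degraded, #2 CO2 absorber malfunctions, #2 check valve malfunctions, #2 fresh-gas outlet offline, Aft flowmeter 2 degraded, Auxiliary O2 cylinder is inoperative, Backup supply hose 2 stuck, C pressure regulator 2 lost}.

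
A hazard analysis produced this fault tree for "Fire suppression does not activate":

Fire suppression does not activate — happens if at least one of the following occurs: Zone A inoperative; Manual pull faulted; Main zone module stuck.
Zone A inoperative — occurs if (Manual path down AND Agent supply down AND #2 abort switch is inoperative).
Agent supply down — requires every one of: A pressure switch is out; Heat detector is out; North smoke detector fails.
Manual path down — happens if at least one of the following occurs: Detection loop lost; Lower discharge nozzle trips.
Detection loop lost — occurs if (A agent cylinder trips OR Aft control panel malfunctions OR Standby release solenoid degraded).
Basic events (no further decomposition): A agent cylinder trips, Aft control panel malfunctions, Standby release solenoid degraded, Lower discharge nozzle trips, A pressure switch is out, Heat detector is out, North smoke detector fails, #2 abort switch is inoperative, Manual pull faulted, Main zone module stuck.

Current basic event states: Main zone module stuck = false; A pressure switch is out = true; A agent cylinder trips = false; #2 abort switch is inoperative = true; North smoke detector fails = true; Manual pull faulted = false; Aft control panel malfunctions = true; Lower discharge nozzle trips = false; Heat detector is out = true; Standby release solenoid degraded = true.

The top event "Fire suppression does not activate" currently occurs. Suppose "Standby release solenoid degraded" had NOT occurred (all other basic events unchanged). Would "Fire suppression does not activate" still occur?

Yes

Counterfactual: set "Standby release solenoid degraded" to not occurred.
Detection loop lost [OR]: A agent cylinder trips=not, Aft control panel malfunctions=occurs, Standby release solenoid degraded=not → at least one input occurs → occurs.
Manual path down [OR]: Detection loop lost=occurs, Lower discharge nozzle trips=not → at least one input occurs → occurs.
Agent supply down [AND]: A pressure switch is out=occurs, Heat detector is out=occurs, North smoke detector fails=occurs → all inputs occur → occurs.
Zone A inoperative [AND]: Manual path down=occurs, Agent supply down=occurs, #2 abort switch is inoperative=occurs → all inputs occur → occurs.
Fire suppression does not activate [OR]: Zone A inoperative=occurs, Manual pull faulted=not, Main zone module stuck=not → at least one input occurs → occurs.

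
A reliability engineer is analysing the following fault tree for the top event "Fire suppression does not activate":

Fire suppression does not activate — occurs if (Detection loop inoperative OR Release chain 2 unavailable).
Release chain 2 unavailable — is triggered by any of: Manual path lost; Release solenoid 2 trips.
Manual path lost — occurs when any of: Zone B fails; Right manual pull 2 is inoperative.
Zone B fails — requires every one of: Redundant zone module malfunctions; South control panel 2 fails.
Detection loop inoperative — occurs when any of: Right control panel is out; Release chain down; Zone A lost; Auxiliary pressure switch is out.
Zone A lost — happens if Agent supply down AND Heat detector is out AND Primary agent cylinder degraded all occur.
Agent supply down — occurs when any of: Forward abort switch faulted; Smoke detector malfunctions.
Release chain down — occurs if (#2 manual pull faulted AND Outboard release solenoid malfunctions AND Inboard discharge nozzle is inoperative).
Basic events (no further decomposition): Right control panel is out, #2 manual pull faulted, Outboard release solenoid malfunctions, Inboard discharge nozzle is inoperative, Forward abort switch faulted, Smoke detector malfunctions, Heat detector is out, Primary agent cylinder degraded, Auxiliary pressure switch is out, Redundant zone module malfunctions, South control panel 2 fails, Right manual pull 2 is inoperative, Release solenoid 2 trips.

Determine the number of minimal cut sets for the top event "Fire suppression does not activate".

8

Release chain down [AND]: one cut set from each child combined → 1 × 1 × 1 = 1 cut set(s).
Agent supply down [OR]: union of children's cut sets → 2 cut set(s).
Zone A lost [AND]: one cut set from each child combined → 2 × 1 × 1 = 2 cut set(s).
Detection loop inoperative [OR]: union of children's cut sets → 5 cut set(s).
Zone B fails [AND]: one cut set from each child combined → 1 × 1 = 1 cut set(s).
Manual path lost [OR]: union of children's cut sets → 2 cut set(s).
Release chain 2 unavailable [OR]: union of children's cut sets → 3 cut set(s).
Fire suppression does not activate [OR]: union of children's cut sets → 8 cut set(s).
Minimal cut sets: {Right control panel is out}; {#2 manual pull faulted, Inboard discharge nozzle is inoperative, Outboard release solenoid malfunctions}; {Forward abort switch faulted, Heat detector is out, Primary agent cylinder degraded}; {Heat detector is out, Primary agent cylinder degraded, Smoke detector malfunctions}; {Auxiliary pressure switch is out}; {Redundant zone module malfunctions, South control panel 2 fails}; {Right manual pull 2 is inoperative}; {Release solenoid 2 trips}.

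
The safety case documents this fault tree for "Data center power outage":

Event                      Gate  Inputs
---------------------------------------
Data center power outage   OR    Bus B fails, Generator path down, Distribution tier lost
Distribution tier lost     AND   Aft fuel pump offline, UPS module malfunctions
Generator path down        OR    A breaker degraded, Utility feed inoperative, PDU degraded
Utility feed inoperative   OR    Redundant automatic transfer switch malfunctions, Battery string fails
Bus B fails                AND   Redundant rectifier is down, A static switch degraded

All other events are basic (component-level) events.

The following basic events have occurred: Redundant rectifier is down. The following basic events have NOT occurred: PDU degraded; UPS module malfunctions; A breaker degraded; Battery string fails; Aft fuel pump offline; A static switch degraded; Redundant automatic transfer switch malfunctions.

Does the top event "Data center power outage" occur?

No

Bus B fails [AND]: Redundant rectifier is down=occurs, A static switch degraded=not → not all inputs occur → does not occur.
Utility feed inoperative [OR]: Redundant automatic transfer switch malfunctions=not, Battery string fails=not → no input occurs → does not occur.
Generator path down [OR]: A breaker degraded=not, Utility feed inoperative=not, PDU degraded=not → no input occurs → does not occur.
Distribution tier lost [AND]: Aft fuel pump offline=not, UPS module malfunctions=not → not all inputs occur → does not occur.
Data center power outage [OR]: Bus B fails=not, Generator path down=not, Distribution tier lost=not → no input occurs → does not occur.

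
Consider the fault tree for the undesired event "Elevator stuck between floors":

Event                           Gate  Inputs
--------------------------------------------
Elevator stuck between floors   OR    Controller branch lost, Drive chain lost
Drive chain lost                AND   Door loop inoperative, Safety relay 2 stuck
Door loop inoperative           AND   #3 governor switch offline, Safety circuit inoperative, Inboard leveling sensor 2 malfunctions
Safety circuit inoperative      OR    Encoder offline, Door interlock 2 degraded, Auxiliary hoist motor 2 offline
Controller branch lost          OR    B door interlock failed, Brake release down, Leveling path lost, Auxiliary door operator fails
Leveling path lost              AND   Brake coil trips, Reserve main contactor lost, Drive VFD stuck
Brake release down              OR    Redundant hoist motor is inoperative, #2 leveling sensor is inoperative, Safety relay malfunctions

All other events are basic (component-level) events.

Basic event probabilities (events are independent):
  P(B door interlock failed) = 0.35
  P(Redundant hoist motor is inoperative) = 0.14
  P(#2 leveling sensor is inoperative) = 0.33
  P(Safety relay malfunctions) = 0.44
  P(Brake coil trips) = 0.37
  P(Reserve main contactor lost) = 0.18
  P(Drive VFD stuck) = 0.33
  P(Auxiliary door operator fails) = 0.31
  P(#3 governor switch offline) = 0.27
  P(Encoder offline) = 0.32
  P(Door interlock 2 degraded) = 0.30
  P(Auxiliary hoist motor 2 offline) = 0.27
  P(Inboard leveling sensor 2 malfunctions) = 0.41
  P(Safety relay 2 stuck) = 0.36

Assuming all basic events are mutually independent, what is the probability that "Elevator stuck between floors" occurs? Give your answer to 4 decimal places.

P(Brake release down) [OR] = 1 − (1−0.14) × (1−0.33) × (1−0.44) = 0.677328
P(Leveling path lost) [AND] = 0.37 × 0.18 × 0.33 = 0.021978
P(Controller branch lost) [OR] = 1 − (1−0.35) × (1−0.677328) × (1−0.021978) × (1−0.31) = 0.858462
P(Safety circuit inoperative) [OR] = 1 − (1−0.32) × (1−0.30) × (1−0.27) = 0.652520
P(Door loop inoperative) [AND] = 0.27 × 0.652520 × 0.41 = 0.072234
P(Drive chain lost) [AND] = 0.072234 × 0.36 = 0.026004
P(Elevator stuck between floors) [OR] = 1 − (1−0.858462) × (1−0.026004) = 0.862143
Rounded to 4 decimal places: P(Elevator stuck between floors) ≈ 0.8621.

0.8621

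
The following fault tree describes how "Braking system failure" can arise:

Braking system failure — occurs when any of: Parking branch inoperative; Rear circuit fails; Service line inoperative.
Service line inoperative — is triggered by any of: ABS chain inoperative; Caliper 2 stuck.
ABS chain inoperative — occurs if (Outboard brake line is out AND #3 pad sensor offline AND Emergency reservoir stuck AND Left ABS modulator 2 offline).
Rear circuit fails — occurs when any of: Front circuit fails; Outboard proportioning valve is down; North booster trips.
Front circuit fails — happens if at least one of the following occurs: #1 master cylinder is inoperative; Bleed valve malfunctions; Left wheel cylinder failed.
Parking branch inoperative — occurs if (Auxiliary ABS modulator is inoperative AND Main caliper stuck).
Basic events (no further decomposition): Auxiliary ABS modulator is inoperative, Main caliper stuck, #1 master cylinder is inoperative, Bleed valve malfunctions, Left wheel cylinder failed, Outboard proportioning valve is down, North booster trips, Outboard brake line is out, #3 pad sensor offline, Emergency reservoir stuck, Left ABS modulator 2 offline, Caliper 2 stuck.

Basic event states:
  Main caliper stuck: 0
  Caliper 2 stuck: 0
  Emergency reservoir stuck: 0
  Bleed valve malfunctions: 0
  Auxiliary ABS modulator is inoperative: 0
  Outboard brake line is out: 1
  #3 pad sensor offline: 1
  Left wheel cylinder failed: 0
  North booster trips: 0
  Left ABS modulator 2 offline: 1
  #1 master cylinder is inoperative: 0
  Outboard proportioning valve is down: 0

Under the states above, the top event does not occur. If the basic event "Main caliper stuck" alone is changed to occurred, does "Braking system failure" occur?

Counterfactual: set "Main caliper stuck" to occurred.
Parking branch inoperative [AND]: Auxiliary ABS modulator is inoperative=not, Main caliper stuck=occurs → not all inputs occur → does not occur.
Front circuit fails [OR]: #1 master cylinder is inoperative=not, Bleed valve malfunctions=not, Left wheel cylinder failed=not → no input occurs → does not occur.
Rear circuit fails [OR]: Front circuit fails=not, Outboard proportioning valve is down=not, North booster trips=not → no input occurs → does not occur.
ABS chain inoperative [AND]: Outboard brake line is out=occurs, #3 pad sensor offline=occurs, Emergency reservoir stuck=not, Left ABS modulator 2 offline=occurs → not all inputs occur → does not occur.
Service line inoperative [OR]: ABS chain inoperative=not, Caliper 2 stuck=not → no input occurs → does not occur.
Braking system failure [OR]: Parking branch inoperative=not, Rear circuit fails=not, Service line inoperative=not → no input occurs → does not occur.

No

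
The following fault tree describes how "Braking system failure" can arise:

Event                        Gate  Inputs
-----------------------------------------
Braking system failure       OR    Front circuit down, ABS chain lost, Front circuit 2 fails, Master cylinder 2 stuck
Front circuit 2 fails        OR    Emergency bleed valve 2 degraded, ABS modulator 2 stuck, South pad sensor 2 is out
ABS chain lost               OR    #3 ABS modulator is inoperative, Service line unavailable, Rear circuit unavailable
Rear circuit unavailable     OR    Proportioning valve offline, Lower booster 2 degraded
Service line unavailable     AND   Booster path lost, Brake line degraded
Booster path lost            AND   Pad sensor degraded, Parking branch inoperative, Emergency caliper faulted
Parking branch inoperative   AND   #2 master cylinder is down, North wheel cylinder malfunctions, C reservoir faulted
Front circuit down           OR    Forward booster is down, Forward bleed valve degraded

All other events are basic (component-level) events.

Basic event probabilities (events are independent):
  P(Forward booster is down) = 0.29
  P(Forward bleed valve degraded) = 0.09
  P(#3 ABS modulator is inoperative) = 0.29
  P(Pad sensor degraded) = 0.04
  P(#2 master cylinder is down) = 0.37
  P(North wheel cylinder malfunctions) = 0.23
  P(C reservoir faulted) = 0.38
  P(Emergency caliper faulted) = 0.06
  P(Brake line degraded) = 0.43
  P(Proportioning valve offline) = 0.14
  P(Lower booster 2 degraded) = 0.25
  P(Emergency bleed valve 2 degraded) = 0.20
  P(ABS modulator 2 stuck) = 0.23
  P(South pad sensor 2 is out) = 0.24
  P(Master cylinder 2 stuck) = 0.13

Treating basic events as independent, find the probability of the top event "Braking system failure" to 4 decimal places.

0.8795

P(Front circuit down) [OR] = 1 − (1−0.29) × (1−0.09) = 0.353900
P(Parking branch inoperative) [AND] = 0.37 × 0.23 × 0.38 = 0.032338
P(Booster path lost) [AND] = 0.04 × 0.032338 × 0.06 = 0.000078
P(Service line unavailable) [AND] = 0.000078 × 0.43 = 0.000034
P(Rear circuit unavailable) [OR] = 1 − (1−0.14) × (1−0.25) = 0.355000
P(ABS chain lost) [OR] = 1 − (1−0.29) × (1−0.000034) × (1−0.355000) = 0.542066
P(Front circuit 2 fails) [OR] = 1 − (1−0.20) × (1−0.23) × (1−0.24) = 0.531840
P(Braking system failure) [OR] = 1 − (1−0.353900) × (1−0.542066) × (1−0.531840) × (1−0.13) = 0.879492
Rounded to 4 decimal places: P(Braking system failure) ≈ 0.8795.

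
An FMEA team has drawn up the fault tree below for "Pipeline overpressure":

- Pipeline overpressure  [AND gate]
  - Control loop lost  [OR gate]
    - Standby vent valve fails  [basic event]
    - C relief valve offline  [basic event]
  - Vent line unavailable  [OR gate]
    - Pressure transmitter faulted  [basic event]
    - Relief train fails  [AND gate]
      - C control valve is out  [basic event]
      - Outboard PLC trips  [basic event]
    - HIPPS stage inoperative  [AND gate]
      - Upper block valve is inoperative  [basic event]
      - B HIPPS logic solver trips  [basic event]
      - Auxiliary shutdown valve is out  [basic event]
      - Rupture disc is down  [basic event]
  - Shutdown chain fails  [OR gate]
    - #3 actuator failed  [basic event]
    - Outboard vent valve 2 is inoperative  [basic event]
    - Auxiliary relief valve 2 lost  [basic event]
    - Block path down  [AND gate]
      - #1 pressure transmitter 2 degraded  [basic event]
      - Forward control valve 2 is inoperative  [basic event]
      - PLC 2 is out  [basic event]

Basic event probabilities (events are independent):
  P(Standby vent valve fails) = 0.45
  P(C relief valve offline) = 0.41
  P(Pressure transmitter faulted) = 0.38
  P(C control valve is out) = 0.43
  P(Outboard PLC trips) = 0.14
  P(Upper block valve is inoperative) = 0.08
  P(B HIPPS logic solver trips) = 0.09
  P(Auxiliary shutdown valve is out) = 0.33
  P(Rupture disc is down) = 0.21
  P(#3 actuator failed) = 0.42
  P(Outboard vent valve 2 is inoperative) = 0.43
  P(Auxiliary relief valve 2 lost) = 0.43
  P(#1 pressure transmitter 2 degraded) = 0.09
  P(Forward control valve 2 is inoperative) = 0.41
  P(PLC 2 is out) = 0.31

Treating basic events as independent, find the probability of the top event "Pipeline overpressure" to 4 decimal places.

P(Control loop lost) [OR] = 1 − (1−0.45) × (1−0.41) = 0.675500
P(Relief train fails) [AND] = 0.43 × 0.14 = 0.060200
P(HIPPS stage inoperative) [AND] = 0.08 × 0.09 × 0.33 × 0.21 = 0.000499
P(Vent line unavailable) [OR] = 1 − (1−0.38) × (1−0.060200) × (1−0.000499) = 0.417615
P(Block path down) [AND] = 0.09 × 0.41 × 0.31 = 0.011439
P(Shutdown chain fails) [OR] = 1 − (1−0.42) × (1−0.43) × (1−0.43) × (1−0.011439) = 0.813714
P(Pipeline overpressure) [AND] = 0.675500 × 0.417615 × 0.813714 = 0.229548
Rounded to 4 decimal places: P(Pipeline overpressure) ≈ 0.2295.

0.2295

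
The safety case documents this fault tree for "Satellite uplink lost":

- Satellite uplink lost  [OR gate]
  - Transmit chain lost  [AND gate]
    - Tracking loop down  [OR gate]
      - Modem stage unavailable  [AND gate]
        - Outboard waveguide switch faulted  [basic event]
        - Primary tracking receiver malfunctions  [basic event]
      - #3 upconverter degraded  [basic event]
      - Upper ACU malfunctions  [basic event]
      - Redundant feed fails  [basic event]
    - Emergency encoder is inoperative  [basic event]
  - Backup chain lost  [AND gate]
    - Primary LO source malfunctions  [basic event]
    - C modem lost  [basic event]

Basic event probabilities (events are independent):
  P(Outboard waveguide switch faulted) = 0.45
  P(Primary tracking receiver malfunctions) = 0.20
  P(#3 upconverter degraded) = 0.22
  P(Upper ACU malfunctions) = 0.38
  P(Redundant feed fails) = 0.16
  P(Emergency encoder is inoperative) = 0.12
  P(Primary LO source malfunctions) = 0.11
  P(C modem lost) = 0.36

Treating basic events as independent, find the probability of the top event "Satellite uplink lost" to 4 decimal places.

0.1122

P(Modem stage unavailable) [AND] = 0.45 × 0.20 = 0.090000
P(Tracking loop down) [OR] = 1 − (1−0.090000) × (1−0.22) × (1−0.38) × (1−0.16) = 0.630336
P(Transmit chain lost) [AND] = 0.630336 × 0.12 = 0.075640
P(Backup chain lost) [AND] = 0.11 × 0.36 = 0.039600
P(Satellite uplink lost) [OR] = 1 − (1−0.075640) × (1−0.039600) = 0.112245
Rounded to 4 decimal places: P(Satellite uplink lost) ≈ 0.1122.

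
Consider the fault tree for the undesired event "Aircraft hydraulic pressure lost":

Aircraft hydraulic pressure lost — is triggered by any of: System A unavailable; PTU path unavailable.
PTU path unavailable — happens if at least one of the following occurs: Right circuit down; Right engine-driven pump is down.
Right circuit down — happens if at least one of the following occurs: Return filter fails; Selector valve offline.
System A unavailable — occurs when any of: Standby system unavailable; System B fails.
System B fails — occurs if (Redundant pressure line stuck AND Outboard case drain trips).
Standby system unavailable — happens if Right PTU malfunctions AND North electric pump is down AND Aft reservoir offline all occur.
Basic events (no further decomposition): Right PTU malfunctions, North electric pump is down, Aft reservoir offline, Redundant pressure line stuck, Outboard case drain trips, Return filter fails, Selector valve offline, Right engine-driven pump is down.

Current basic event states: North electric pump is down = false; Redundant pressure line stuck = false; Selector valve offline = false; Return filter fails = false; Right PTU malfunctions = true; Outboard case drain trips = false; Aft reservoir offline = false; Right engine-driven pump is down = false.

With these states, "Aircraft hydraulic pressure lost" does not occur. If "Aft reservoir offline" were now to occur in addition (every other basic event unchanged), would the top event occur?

No

Counterfactual: set "Aft reservoir offline" to occurred.
Standby system unavailable [AND]: Right PTU malfunctions=occurs, North electric pump is down=not, Aft reservoir offline=occurs → not all inputs occur → does not occur.
System B fails [AND]: Redundant pressure line stuck=not, Outboard case drain trips=not → not all inputs occur → does not occur.
System A unavailable [OR]: Standby system unavailable=not, System B fails=not → no input occurs → does not occur.
Right circuit down [OR]: Return filter fails=not, Selector valve offline=not → no input occurs → does not occur.
PTU path unavailable [OR]: Right circuit down=not, Right engine-driven pump is down=not → no input occurs → does not occur.
Aircraft hydraulic pressure lost [OR]: System A unavailable=not, PTU path unavailable=not → no input occurs → does not occur.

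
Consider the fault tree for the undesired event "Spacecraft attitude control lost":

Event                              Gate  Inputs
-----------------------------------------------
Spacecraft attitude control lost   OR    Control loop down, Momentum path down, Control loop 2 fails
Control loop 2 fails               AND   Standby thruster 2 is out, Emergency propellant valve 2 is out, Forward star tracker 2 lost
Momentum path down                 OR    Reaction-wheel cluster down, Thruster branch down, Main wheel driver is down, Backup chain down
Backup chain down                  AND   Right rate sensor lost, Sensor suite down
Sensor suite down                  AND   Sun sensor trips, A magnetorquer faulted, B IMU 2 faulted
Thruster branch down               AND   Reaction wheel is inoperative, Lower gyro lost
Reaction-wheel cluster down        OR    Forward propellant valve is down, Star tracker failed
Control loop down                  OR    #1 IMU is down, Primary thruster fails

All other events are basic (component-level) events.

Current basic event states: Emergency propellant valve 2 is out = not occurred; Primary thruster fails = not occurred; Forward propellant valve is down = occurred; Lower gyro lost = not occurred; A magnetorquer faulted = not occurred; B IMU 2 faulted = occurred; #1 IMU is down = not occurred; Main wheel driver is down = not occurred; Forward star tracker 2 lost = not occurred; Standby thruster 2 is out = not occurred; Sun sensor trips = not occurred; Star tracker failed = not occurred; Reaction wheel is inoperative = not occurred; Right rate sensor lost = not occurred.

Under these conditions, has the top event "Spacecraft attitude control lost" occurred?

Control loop down [OR]: #1 IMU is down=not, Primary thruster fails=not → no input occurs → does not occur.
Reaction-wheel cluster down [OR]: Forward propellant valve is down=occurs, Star tracker failed=not → at least one input occurs → occurs.
Thruster branch down [AND]: Reaction wheel is inoperative=not, Lower gyro lost=not → not all inputs occur → does not occur.
Sensor suite down [AND]: Sun sensor trips=not, A magnetorquer faulted=not, B IMU 2 faulted=occurs → not all inputs occur → does not occur.
Backup chain down [AND]: Right rate sensor lost=not, Sensor suite down=not → not all inputs occur → does not occur.
Momentum path down [OR]: Reaction-wheel cluster down=occurs, Thruster branch down=not, Main wheel driver is down=not, Backup chain down=not → at least one input occurs → occurs.
Control loop 2 fails [AND]: Standby thruster 2 is out=not, Emergency propellant valve 2 is out=not, Forward star tracker 2 lost=not → not all inputs occur → does not occur.
Spacecraft attitude control lost [OR]: Control loop down=not, Momentum path down=occurs, Control loop 2 fails=not → at least one input occurs → occurs.

Yes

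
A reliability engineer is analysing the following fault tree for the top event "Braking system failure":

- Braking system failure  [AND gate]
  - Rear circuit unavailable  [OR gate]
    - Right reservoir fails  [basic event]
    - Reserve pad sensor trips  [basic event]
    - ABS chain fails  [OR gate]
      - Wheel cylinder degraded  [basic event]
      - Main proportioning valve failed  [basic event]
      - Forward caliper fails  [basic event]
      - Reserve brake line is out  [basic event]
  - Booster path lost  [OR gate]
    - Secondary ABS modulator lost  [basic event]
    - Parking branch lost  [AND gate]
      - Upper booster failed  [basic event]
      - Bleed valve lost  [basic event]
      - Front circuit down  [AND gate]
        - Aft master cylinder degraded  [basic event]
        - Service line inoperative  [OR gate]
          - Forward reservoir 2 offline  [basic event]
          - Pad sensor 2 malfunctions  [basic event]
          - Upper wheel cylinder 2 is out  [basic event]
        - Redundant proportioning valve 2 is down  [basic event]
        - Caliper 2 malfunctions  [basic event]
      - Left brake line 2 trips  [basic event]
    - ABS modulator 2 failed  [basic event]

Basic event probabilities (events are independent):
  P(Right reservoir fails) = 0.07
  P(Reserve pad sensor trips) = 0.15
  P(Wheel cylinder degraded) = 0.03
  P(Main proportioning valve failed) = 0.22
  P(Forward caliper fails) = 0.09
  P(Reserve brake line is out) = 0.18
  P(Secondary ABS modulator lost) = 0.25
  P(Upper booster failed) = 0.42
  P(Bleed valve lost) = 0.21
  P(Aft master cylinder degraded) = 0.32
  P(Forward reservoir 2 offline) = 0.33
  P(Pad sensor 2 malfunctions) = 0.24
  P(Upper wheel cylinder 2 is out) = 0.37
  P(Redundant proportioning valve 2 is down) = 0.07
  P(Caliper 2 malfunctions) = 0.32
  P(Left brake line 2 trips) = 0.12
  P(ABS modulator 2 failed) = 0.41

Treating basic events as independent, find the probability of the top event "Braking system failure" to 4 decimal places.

P(ABS chain fails) [OR] = 1 − (1−0.03) × (1−0.22) × (1−0.09) × (1−0.18) = 0.435425
P(Rear circuit unavailable) [OR] = 1 − (1−0.07) × (1−0.15) × (1−0.435425) = 0.553703
P(Service line inoperative) [OR] = 1 − (1−0.33) × (1−0.24) × (1−0.37) = 0.679204
P(Front circuit down) [AND] = 0.32 × 0.679204 × 0.07 × 0.32 = 0.004869
P(Parking branch lost) [AND] = 0.42 × 0.21 × 0.004869 × 0.12 = 0.000052
P(Booster path lost) [OR] = 1 − (1−0.25) × (1−0.000052) × (1−0.41) = 0.557523
P(Braking system failure) [AND] = 0.553703 × 0.557523 = 0.308702
Rounded to 4 decimal places: P(Braking system failure) ≈ 0.3087.

0.3087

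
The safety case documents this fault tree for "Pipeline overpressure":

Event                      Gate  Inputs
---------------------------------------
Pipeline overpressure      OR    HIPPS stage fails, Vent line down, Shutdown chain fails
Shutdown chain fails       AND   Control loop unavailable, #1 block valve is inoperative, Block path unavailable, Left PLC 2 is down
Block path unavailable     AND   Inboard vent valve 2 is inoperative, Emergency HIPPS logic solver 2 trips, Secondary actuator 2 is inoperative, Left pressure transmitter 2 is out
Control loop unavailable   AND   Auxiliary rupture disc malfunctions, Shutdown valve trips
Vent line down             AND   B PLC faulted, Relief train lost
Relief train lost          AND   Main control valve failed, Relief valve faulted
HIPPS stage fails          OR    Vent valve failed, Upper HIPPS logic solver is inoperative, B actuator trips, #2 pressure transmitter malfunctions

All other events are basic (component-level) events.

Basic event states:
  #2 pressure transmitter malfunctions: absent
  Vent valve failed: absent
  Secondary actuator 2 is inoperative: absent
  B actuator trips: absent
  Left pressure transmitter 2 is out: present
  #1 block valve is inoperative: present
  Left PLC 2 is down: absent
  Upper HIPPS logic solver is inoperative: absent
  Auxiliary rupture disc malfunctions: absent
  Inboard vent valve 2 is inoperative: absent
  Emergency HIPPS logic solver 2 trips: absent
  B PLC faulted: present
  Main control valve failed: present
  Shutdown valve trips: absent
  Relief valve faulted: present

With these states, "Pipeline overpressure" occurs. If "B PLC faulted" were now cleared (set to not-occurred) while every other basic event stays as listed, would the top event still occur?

Counterfactual: set "B PLC faulted" to not occurred.
HIPPS stage fails [OR]: Vent valve failed=not, Upper HIPPS logic solver is inoperative=not, B actuator trips=not, #2 pressure transmitter malfunctions=not → no input occurs → does not occur.
Relief train lost [AND]: Main control valve failed=occurs, Relief valve faulted=occurs → all inputs occur → occurs.
Vent line down [AND]: B PLC faulted=not, Relief train lost=occurs → not all inputs occur → does not occur.
Control loop unavailable [AND]: Auxiliary rupture disc malfunctions=not, Shutdown valve trips=not → not all inputs occur → does not occur.
Block path unavailable [AND]: Inboard vent valve 2 is inoperative=not, Emergency HIPPS logic solver 2 trips=not, Secondary actuator 2 is inoperative=not, Left pressure transmitter 2 is out=occurs → not all inputs occur → does not occur.
Shutdown chain fails [AND]: Control loop unavailable=not, #1 block valve is inoperative=occurs, Block path unavailable=not, Left PLC 2 is down=not → not all inputs occur → does not occur.
Pipeline overpressure [OR]: HIPPS stage fails=not, Vent line down=not, Shutdown chain fails=not → no input occurs → does not occur.

No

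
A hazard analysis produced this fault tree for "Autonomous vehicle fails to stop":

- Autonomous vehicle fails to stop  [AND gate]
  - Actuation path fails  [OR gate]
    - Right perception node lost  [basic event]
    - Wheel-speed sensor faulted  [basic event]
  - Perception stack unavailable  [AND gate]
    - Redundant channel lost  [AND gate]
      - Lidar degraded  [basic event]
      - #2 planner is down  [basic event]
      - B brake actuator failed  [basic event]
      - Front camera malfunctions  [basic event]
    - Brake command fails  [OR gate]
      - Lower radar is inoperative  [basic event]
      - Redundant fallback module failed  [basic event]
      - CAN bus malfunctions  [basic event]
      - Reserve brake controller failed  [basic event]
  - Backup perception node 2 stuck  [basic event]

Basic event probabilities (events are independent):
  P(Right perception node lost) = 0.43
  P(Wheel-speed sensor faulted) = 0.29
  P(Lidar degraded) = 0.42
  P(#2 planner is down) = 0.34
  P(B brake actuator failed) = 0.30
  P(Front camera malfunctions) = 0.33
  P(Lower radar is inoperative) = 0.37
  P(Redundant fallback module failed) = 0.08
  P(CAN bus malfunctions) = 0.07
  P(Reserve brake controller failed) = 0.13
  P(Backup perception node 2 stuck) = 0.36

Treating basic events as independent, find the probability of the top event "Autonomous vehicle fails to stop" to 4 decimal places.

P(Actuation path fails) [OR] = 1 − (1−0.43) × (1−0.29) = 0.595300
P(Redundant channel lost) [AND] = 0.42 × 0.34 × 0.30 × 0.33 = 0.014137
P(Brake command fails) [OR] = 1 − (1−0.37) × (1−0.08) × (1−0.07) × (1−0.13) = 0.531046
P(Perception stack unavailable) [AND] = 0.014137 × 0.531046 = 0.007507
P(Autonomous vehicle fails to stop) [AND] = 0.595300 × 0.007507 × 0.36 = 0.001609
Rounded to 4 decimal places: P(Autonomous vehicle fails to stop) ≈ 0.0016.

0.0016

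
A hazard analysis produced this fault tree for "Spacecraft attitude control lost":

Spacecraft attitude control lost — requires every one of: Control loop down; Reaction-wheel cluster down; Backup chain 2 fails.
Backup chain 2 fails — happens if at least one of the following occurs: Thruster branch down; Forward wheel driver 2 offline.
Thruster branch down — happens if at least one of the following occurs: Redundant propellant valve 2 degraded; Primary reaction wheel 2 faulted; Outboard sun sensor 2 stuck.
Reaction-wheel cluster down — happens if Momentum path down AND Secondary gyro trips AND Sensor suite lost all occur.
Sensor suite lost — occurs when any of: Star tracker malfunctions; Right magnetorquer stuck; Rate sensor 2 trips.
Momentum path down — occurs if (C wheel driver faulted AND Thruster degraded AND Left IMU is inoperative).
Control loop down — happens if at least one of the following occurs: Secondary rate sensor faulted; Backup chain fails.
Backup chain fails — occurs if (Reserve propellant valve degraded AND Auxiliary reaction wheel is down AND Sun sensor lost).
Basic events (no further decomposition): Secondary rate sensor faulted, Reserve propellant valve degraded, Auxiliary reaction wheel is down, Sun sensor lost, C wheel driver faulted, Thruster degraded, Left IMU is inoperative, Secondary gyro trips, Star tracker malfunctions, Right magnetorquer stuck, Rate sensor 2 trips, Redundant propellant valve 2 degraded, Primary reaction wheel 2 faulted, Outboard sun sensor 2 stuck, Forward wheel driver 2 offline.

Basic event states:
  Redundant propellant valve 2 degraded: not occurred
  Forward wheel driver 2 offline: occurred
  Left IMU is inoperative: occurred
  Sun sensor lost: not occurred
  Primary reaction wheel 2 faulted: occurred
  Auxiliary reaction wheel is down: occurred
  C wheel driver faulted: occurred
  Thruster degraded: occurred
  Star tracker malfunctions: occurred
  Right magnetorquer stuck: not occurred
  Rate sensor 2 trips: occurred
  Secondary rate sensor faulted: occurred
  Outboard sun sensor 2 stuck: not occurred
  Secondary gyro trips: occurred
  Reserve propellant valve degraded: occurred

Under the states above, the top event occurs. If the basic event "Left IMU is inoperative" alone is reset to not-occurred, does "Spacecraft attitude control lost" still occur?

Counterfactual: set "Left IMU is inoperative" to not occurred.
Backup chain fails [AND]: Reserve propellant valve degraded=occurs, Auxiliary reaction wheel is down=occurs, Sun sensor lost=not → not all inputs occur → does not occur.
Control loop down [OR]: Secondary rate sensor faulted=occurs, Backup chain fails=not → at least one input occurs → occurs.
Momentum path down [AND]: C wheel driver faulted=occurs, Thruster degraded=occurs, Left IMU is inoperative=not → not all inputs occur → does not occur.
Sensor suite lost [OR]: Star tracker malfunctions=occurs, Right magnetorquer stuck=not, Rate sensor 2 trips=occurs → at least one input occurs → occurs.
Reaction-wheel cluster down [AND]: Momentum path down=not, Secondary gyro trips=occurs, Sensor suite lost=occurs → not all inputs occur → does not occur.
Thruster branch down [OR]: Redundant propellant valve 2 degraded=not, Primary reaction wheel 2 faulted=occurs, Outboard sun sensor 2 stuck=not → at least one input occurs → occurs.
Backup chain 2 fails [OR]: Thruster branch down=occurs, Forward wheel driver 2 offline=occurs → at least one input occurs → occurs.
Spacecraft attitude control lost [AND]: Control loop down=occurs, Reaction-wheel cluster down=not, Backup chain 2 fails=occurs → not all inputs occur → does not occur.

No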